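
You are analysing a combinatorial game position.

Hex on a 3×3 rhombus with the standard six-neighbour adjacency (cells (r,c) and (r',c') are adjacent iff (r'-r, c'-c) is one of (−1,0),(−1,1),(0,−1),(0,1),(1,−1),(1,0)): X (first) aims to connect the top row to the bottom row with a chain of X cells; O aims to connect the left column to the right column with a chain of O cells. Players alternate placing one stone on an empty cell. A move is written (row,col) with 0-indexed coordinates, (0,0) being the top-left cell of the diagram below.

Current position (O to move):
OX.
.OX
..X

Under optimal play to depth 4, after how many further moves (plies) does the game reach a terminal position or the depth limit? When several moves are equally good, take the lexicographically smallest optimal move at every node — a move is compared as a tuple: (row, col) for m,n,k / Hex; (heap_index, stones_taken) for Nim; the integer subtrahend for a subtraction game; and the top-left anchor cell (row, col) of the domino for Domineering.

[OX./.OX/..X] O move#1: (0,2):+1/OXO/.OX/..X*, (1,0):-1/OX./OOX/..X, (2,0):-1/OX./.OX/O.X, (2,1):-1/OX./.OX/.OX
[OXO/.OX/..X] X move#2: (1,0):-1/OXO/XOX/..X*, (2,0):-1/OXO/.OX/X.X, (2,1):-1/OXO/.OX/.XX
[OXO/XOX/..X] O move#3: (2,0):+1/OXO/XOX/O.X*, (2,1):-1/OXO/XOX/.OX
[OXO/XOX/O.X] end (terminal -1, X#4); searched OX./.OX/..X to 4

PV length from [OX./.OX/..X]: 3 plies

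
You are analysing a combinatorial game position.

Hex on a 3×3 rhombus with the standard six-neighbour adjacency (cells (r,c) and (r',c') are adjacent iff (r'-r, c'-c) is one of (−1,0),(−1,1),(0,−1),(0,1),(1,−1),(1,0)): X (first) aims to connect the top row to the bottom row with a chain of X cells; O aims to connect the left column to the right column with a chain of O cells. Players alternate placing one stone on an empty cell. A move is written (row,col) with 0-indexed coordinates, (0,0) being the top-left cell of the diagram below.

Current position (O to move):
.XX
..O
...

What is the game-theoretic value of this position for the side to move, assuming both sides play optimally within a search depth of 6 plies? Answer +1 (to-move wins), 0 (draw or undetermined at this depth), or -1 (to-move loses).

value(.XX/..O/..., O) = +1

p1 O@[.XX/..O/...]: (0,0)[OXX/..O/...]-1 (1,0)[.XX/O.O/...]-1 (1,1)[.XX/.OO/...]+1* (2,0)[.XX/..O/O..]+1 (2,1)[.XX/..O/.O.]-1 (2,2)[.XX/..O/..O]-1
p2 X@[.XX/.OO/...]: (0,0)[XXX/.OO/...]-1* (1,0)[.XX/XOO/...]-1 (2,0)[.XX/.OO/X..]-1 (2,1)[.XX/.OO/.X.]-1 (2,2)[.XX/.OO/..X]-1
p3 O@[XXX/.OO/...]: (1,0)[XXX/OOO/...]+1* (2,0)[XXX/.OO/O..]+1 (2,1)[XXX/.OO/.O.]+1 (2,2)[XXX/.OO/..O]+1
p4 X@[XXX/OOO/...] terminal -1; root [.XX/..O/...] d6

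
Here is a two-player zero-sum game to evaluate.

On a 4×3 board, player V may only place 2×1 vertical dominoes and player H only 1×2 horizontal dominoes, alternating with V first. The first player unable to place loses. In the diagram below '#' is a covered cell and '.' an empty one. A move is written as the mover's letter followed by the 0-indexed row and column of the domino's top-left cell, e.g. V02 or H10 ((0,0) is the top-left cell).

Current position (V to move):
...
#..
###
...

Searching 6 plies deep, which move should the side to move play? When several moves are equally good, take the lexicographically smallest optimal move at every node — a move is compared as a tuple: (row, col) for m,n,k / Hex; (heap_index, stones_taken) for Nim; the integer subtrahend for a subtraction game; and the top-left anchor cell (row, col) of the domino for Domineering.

[.../#../###/...] V move#1: V01:+1/.#./##./###/...*, V02:-1/..#/#.#/###/...
[.#./##./###/...] H move#2: H30:-1/.#./##./###/##.*, H31:-1/.#./##./###/.##
[.#./##./###/##.] V move#3: V02:+1/.##/###/###/##.*
[.##/###/###/##.] end (terminal -1, H#4); searched .../#../###/... to 6

V's best at [.../#../###/...]: V01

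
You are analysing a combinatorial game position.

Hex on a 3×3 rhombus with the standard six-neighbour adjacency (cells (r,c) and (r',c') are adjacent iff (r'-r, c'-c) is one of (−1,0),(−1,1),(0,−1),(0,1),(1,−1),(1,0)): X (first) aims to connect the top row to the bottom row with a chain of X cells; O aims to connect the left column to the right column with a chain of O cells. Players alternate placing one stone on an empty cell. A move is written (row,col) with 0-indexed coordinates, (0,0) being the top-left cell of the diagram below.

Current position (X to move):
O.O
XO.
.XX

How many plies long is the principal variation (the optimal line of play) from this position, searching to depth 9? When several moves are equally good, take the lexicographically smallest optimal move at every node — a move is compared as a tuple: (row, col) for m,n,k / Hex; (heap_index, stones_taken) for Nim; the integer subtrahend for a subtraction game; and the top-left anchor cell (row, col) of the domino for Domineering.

[O.O/XO./.XX] X move#1: (0,1):-1/OXO/XO./.XX*, (1,2):-1/O.O/XOX/.XX, (2,0):-1/O.O/XO./XXX
[OXO/XO./.XX] O move#2: (1,2):-1/OXO/XOO/.XX, (2,0):+1/OXO/XO./OXX*
[OXO/XO./OXX] end (terminal -1, X#3); searched O.O/XO./.XX to 9

PV length from [O.O/XO./.XX]: 2 plies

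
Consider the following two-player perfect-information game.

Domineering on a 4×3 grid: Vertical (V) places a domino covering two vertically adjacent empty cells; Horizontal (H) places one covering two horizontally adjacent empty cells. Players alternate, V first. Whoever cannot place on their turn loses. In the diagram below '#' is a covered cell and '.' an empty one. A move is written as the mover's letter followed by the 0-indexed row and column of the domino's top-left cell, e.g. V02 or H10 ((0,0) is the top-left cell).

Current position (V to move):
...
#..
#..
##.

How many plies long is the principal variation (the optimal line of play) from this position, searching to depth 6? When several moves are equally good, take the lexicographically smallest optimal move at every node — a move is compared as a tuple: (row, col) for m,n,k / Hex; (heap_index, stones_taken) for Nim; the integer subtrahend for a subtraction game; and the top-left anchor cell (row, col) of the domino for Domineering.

[.../#../#../##.] V move#1: V01:+1/.#./##./#../##.*, V02:+1/..#/#.#/#../##., V11:+1/.../##./##./##., V12:+1/.../#.#/#.#/##., V22:-1/.../#../#.#/###
[.#./##./#../##.] H move#2: H21:-1/.#./##./###/##.*
[.#./##./###/##.] V move#3: V02:+1/.##/###/###/##.*
[.##/###/###/##.] end (terminal -1, H#4); searched .../#../#../##. to 6

PV length from [.../#../#../##.]: 3 plies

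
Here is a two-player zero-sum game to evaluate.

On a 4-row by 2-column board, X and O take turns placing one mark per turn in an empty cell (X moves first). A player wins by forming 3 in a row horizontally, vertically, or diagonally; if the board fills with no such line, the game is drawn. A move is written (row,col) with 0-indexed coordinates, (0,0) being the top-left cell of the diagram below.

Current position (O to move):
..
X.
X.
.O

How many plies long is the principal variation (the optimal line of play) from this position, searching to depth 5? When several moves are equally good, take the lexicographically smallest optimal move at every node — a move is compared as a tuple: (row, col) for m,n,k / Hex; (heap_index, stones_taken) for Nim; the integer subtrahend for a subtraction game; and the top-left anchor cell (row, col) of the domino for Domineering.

PV length from [../X./X./.O]: 2 plies

p1 O@[../X./X./.O]: (0,0)[O./X./X./.O]-1* (0,1)[.O/X./X./.O]-1 (1,1)[../XO/X./.O]-1 (2,1)[../X./XO/.O]-1 (3,0)[../X./X./OO]-1
p2 X@[O./X./X./.O]: (0,1)[OX/X./X./.O]+0 (1,1)[O./XX/X./.O]+0 (2,1)[O./X./XX/.O]+0 (3,0)[O./X./X./XO]+1*
p3 O@[O./X./X./XO] terminal -1; root [../X./X./.O] d5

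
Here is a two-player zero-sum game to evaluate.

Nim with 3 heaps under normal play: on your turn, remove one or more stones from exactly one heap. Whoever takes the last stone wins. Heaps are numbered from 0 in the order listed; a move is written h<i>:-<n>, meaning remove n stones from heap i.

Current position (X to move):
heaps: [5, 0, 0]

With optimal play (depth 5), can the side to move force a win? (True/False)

p1 X@[(5,0,0)]: h0:-1[(4,0,0)]-1 h0:-2[(3,0,0)]-1 h0:-3[(2,0,0)]-1 h0:-4[(1,0,0)]-1 h0:-5[(0,0,0)]+1*
p2 O@[(0,0,0)] terminal -1; root [(5,0,0)] d5

X winning at [(5,0,0)]: True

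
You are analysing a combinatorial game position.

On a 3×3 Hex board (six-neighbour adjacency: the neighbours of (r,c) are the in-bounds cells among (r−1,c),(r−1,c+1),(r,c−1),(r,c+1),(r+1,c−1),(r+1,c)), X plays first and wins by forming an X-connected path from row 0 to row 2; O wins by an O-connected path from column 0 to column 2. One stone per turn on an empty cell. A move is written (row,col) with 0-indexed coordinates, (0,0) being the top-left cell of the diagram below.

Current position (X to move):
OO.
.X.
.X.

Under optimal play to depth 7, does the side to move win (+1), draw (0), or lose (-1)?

[OO./.X./.X.] X move#1: (0,2):+1/OOX/.X./.X.*, (1,0):-1/OO./XX./.X., (1,2):-1/OO./.XX/.X., (2,0):-1/OO./.X./XX., (2,2):-1/OO./.X./.XX
[OOX/.X./.X.] end (terminal -1, O#2); searched OO./.X./.X. to 7

value(OO./.X./.X., X) = +1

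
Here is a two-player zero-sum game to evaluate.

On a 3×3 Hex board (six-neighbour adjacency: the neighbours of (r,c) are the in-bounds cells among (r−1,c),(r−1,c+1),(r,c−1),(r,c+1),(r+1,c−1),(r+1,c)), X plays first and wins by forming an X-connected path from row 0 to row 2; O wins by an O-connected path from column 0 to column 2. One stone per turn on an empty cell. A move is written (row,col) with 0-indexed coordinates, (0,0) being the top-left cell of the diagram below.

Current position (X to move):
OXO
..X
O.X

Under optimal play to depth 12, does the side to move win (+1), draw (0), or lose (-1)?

[OXO/..X/O.X] X move#1: (1,0):-1/OXO/X.X/O.X, (1,1):+1/OXO/.XX/O.X*, (2,1):-1/OXO/..X/OXX
[OXO/.XX/O.X] end (terminal -1, O#2); searched OXO/..X/O.X to 12

value(OXO/..X/O.X, X) = +1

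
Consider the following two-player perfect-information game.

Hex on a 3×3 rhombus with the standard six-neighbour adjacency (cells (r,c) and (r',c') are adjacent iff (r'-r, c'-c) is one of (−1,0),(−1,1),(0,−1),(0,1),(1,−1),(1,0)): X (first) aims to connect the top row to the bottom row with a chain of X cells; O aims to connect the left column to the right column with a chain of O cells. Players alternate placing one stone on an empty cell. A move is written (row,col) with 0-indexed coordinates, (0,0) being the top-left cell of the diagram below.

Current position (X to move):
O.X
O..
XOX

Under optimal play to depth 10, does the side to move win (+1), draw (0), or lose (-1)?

ply 1, X at O.X/O../XOX | (0,1)=+1→OXX/O../XOX*; (1,1)=+1→O.X/OX./XOX; (1,2)=+1→O.X/O.X/XOX
ply 2, O at OXX/O../XOX | (1,1)=-1→OXX/OO./XOX*; (1,2)=-1→OXX/O.O/XOX
ply 3, X at OXX/OO./XOX | (1,2)=+1→OXX/OOX/XOX*
ply 4: OXX/OOX/XOX is terminal -1 (O); from O.X/O../XOX depth 10

value(O.X/O../XOX, X) = +1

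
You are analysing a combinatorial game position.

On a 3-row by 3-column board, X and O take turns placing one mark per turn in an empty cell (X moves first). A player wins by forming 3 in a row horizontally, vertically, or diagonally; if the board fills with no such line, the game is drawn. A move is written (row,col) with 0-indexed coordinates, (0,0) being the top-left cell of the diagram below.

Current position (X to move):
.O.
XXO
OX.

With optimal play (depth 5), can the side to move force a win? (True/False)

X winning at [.O./XXO/OX.]: False

ply 1, X at .O./XXO/OX. | (0,0)=+0→XO./XXO/OX.*; (0,2)=+0→.OX/XXO/OX.; (2,2)=+0→.O./XXO/OXX
ply 2, O at XO./XXO/OX. | (0,2)=-1→XOO/XXO/OX.; (2,2)=+0→XO./XXO/OXO*
ply 3, X at XO./XXO/OXO | (0,2)=+0→XOX/XXO/OXO*
ply 4: XOX/XXO/OXO is terminal +0 (O); from .O./XXO/OX. depth 5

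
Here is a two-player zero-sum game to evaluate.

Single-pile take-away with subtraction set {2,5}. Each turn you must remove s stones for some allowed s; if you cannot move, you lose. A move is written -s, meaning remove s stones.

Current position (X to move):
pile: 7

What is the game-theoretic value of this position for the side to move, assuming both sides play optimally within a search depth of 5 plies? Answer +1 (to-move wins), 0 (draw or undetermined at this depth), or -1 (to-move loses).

value(7, X) = -1

[7] X move#1: -2:-1/5*, -5:-1/2
[5] O move#2: -2:-1/3, -5:+1/0*
[0] end (terminal -1, X#3); searched 7 to 5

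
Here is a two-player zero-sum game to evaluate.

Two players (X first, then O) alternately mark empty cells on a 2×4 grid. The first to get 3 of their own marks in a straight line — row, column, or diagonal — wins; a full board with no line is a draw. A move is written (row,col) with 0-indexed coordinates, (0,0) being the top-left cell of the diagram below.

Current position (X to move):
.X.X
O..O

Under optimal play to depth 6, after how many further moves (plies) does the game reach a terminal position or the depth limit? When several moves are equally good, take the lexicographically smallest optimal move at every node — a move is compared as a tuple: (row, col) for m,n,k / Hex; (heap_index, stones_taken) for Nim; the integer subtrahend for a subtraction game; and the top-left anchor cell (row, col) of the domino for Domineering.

PV length from [.X.X/O..O]: 1 ply

ply 1, X at .X.X/O..O | (0,0)=+0→XX.X/O..O; (0,2)=+1→.XXX/O..O*; (1,1)=+0→.X.X/OX.O; (1,2)=+0→.X.X/O.XO
ply 2: .XXX/O..O is terminal -1 (O); from .X.X/O..O depth 6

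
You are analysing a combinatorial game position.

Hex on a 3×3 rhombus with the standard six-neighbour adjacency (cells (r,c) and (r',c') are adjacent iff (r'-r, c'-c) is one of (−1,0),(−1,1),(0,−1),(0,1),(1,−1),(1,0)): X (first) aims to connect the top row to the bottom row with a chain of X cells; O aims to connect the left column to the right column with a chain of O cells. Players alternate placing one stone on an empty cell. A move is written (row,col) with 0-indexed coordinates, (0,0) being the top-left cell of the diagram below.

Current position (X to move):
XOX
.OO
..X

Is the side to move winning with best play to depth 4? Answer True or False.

ply 1, X at XOX/.OO/..X | (1,0)=-1→XOX/XOO/..X*; (2,0)=-1→XOX/.OO/X.X; (2,1)=-1→XOX/.OO/.XX
ply 2, O at XOX/XOO/..X | (2,0)=+1→XOX/XOO/O.X*; (2,1)=-1→XOX/XOO/.OX
ply 3: XOX/XOO/O.X is terminal -1 (X); from XOX/.OO/..X depth 4

X winning at [XOX/.OO/..X]: False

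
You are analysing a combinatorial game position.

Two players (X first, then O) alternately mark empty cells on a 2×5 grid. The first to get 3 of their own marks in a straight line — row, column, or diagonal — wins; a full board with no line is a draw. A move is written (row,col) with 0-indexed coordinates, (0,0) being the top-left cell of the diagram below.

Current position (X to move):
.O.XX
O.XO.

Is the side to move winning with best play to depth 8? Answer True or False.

p1 X@[.O.XX/O.XO.]: (0,0)[XO.XX/O.XO.]+0 (0,2)[.OXXX/O.XO.]+1* (1,1)[.O.XX/OXXO.]+0 (1,4)[.O.XX/O.XOX]+0
p2 O@[.OXXX/O.XO.] terminal -1; root [.O.XX/O.XO.] d8

X winning at [.O.XX/O.XO.]: True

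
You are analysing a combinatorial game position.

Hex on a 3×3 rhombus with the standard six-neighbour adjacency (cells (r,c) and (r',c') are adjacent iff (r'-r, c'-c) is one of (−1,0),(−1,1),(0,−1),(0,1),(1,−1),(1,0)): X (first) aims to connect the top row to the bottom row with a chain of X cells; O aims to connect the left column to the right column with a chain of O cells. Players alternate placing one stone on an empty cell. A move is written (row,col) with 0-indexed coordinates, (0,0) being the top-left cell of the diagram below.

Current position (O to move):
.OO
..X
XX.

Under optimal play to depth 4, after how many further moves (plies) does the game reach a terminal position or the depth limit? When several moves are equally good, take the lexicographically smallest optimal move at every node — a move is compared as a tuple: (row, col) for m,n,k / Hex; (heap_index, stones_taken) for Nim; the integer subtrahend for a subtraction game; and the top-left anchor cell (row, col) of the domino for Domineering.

PV length from [.OO/..X/XX.]: 1 ply

ply 1, O at .OO/..X/XX. | (0,0)=+1→OOO/..X/XX.*; (1,0)=+1→.OO/O.X/XX.; (1,1)=+1→.OO/.OX/XX.; (2,2)=+1→.OO/..X/XXO
ply 2: OOO/..X/XX. is terminal -1 (X); from .OO/..X/XX. depth 4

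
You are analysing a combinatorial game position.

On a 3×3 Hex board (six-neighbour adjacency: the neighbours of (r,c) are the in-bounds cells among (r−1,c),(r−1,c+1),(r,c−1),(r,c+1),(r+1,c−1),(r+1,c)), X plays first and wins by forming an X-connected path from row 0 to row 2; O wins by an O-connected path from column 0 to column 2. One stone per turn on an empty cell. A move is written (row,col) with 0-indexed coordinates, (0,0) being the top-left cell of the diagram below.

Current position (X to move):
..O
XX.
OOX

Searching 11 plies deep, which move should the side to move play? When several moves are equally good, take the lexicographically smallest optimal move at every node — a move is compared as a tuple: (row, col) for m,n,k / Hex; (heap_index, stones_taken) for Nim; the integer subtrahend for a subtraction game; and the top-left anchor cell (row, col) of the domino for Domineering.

ply 1, X at ..O/XX./OOX | (0,0)=-1→X.O/XX./OOX; (0,1)=-1→.XO/XX./OOX; (1,2)=+1→..O/XXX/OOX*
ply 2, O at ..O/XXX/OOX | (0,0)=-1→O.O/XXX/OOX*; (0,1)=-1→.OO/XXX/OOX
ply 3, X at O.O/XXX/OOX | (0,1)=+1→OXO/XXX/OOX*
ply 4: OXO/XXX/OOX is terminal -1 (O); from ..O/XX./OOX depth 11

X's best at [..O/XX./OOX]: (1,2)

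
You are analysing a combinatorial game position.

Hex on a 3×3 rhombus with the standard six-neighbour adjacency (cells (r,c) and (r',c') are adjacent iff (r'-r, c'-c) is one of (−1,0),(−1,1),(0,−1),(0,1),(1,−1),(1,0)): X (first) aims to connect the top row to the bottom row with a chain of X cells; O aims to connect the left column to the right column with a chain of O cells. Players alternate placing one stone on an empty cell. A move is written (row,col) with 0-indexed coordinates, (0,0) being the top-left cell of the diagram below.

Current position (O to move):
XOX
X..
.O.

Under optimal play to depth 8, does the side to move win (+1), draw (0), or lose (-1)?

[XOX/X../.O.] O move#1: (1,1):-1/XOX/XO./.O., (1,2):-1/XOX/X.O/.O., (2,0):+1/XOX/X../OO.*, (2,2):-1/XOX/X../.OO
[XOX/X../OO.] X move#2: (1,1):-1/XOX/XX./OO.*, (1,2):-1/XOX/X.X/OO., (2,2):-1/XOX/X../OOX
[XOX/XX./OO.] O move#3: (1,2):+1/XOX/XXO/OO.*, (2,2):+1/XOX/XX./OOO
[XOX/XXO/OO.] end (terminal -1, X#4); searched XOX/X../.O. to 8

value(XOX/X../.O., O) = +1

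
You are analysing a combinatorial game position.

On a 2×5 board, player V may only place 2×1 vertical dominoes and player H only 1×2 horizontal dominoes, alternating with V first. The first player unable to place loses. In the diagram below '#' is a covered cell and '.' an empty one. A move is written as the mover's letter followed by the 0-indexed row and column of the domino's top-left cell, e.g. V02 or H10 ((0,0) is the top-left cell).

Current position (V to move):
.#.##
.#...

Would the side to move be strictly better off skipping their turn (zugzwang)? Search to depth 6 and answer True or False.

ply 1, V at .#.##/.#... | V00=-1→##.##/##...; V02=+1→.####/.##..*
ply 2, H at .####/.##.. | H13=-1→.####/.####*
ply 3, V at .####/.#### | V00=+1→#####/#####*
ply 4: #####/##### is terminal -1 (H); from .#.##/.#... depth 6
pass branch (H moves first from the same position):
  | ply 1, H at .#.##/.#... | H12=-1→.#.##/.###.*; H13=-1→.#.##/.#.##
  | ply 2, V at .#.##/.###. | V00=+1→##.##/####.*
  | ply 3: ##.##/####. is terminal -1 (H); from .#.##/.#... depth 6
V moving scores +1; V passing scores +1

zugzwang(.#.##/.#..., V) = False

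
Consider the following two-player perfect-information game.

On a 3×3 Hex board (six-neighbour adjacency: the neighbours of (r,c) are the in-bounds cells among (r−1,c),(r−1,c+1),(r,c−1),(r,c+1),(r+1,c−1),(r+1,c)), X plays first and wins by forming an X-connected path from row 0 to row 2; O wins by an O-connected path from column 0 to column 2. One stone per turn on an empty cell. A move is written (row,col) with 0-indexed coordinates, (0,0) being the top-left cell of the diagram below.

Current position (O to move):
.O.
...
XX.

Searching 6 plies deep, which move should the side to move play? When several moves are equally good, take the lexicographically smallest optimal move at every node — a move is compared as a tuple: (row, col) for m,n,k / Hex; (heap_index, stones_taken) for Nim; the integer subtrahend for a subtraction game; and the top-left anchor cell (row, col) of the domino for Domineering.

O's best at [.O./.../XX.]: (0,2)

[.O./.../XX.] O move#1: (0,0):-1/OO./.../XX., (0,2):+1/.OO/.../XX.*, (1,0):-1/.O./O../XX., (1,1):+1/.O./.O./XX., (1,2):+1/.O./..O/XX., (2,2):-1/.O./.../XXO
[.OO/.../XX.] X move#2: (0,0):-1/XOO/.../XX.*, (1,0):-1/.OO/X../XX., (1,1):-1/.OO/.X./XX., (1,2):-1/.OO/..X/XX., (2,2):-1/.OO/.../XXX
[XOO/.../XX.] O move#3: (1,0):+1/XOO/O../XX.*, (1,1):-1/XOO/.O./XX., (1,2):-1/XOO/..O/XX., (2,2):-1/XOO/.../XXO
[XOO/O../XX.] end (terminal -1, X#4); searched .O./.../XX. to 6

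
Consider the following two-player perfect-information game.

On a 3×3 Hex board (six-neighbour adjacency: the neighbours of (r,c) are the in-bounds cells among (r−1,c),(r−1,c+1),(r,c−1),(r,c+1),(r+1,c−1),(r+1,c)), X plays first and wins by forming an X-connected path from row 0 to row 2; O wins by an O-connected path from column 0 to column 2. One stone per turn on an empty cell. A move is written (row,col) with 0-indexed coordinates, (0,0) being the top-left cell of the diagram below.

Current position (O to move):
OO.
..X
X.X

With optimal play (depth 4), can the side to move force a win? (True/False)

O winning at [OO./..X/X.X]: True

ply 1, O at OO./..X/X.X | (0,2)=+1→OOO/..X/X.X*; (1,0)=-1→OO./O.X/X.X; (1,1)=-1→OO./.OX/X.X; (2,1)=-1→OO./..X/XOX
ply 2: OOO/..X/X.X is terminal -1 (X); from OO./..X/X.X depth 4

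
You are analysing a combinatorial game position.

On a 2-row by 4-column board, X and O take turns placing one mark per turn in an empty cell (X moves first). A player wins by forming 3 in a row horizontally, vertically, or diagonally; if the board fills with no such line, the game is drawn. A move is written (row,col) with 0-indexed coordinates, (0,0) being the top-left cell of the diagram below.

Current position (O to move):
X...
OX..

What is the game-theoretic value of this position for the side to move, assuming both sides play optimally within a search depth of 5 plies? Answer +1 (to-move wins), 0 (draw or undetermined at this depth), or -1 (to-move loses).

value(X.../OX.., O) = 0

ply 1, O at X.../OX.. | (0,1)=+0→XO../OX..*; (0,2)=+0→X.O./OX..; (0,3)=+0→X..O/OX..; (1,2)=+0→X.../OXO.; (1,3)=+0→X.../OX.O
ply 2, X at XO../OX.. | (0,2)=+0→XOX./OX..*; (0,3)=+0→XO.X/OX..; (1,2)=+0→XO../OXX.; (1,3)=+0→XO../OX.X
ply 3, O at XOX./OX.. | (0,3)=+0→XOXO/OX..*; (1,2)=+0→XOX./OXO.; (1,3)=+0→XOX./OX.O
ply 4, X at XOXO/OX.. | (1,2)=+0→XOXO/OXX.*; (1,3)=+0→XOXO/OX.X
ply 5, O at XOXO/OXX. | (1,3)=+0→XOXO/OXXO*
ply 6: XOXO/OXXO is terminal +0 (X); from X.../OX.. depth 5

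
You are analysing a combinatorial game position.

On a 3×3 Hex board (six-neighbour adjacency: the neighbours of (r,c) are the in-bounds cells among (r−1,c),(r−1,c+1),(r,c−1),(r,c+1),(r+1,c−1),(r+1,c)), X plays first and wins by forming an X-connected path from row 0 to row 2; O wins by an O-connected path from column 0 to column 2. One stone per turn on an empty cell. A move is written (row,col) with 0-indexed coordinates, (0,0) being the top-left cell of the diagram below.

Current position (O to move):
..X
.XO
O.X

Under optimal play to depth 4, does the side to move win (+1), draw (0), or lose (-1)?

ply 1, O at ..X/.XO/O.X | (0,0)=-1→O.X/.XO/O.X; (0,1)=-1→.OX/.XO/O.X; (1,0)=-1→..X/OXO/O.X; (2,1)=+1→..X/.XO/OOX*
ply 2: ..X/.XO/OOX is terminal -1 (X); from ..X/.XO/O.X depth 4

value(..X/.XO/O.X, O) = +1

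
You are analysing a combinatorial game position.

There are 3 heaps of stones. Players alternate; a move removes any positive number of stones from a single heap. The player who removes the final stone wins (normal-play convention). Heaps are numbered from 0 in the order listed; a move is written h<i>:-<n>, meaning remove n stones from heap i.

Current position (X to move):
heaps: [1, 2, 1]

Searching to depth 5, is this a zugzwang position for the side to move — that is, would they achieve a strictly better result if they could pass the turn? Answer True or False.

zugzwang((1,2,1), X) = False

ply 1, X at (1,2,1) | h0:-1=-1→(0,2,1); h1:-1=-1→(1,1,1); h1:-2=+1→(1,0,1)*; h2:-1=-1→(1,2,0)
ply 2, O at (1,0,1) | h0:-1=-1→(0,0,1)*; h2:-1=-1→(1,0,0)
ply 3, X at (0,0,1) | h2:-1=+1→(0,0,0)*
ply 4: (0,0,0) is terminal -1 (O); from (1,2,1) depth 5
if X skipped the turn, O would face:
~ ply 1, O at (1,2,1) | h0:-1=-1→(0,2,1); h1:-1=-1→(1,1,1); h1:-2=+1→(1,0,1)*; h2:-1=-1→(1,2,0)
~ ply 2, X at (1,0,1) | h0:-1=-1→(0,0,1)*; h2:-1=-1→(1,0,0)
~ ply 3, O at (0,0,1) | h2:-1=+1→(0,0,0)*
~ ply 4: (0,0,0) is terminal -1 (X); from (1,2,1) depth 5
compare (X): move=+1 vs pass=-1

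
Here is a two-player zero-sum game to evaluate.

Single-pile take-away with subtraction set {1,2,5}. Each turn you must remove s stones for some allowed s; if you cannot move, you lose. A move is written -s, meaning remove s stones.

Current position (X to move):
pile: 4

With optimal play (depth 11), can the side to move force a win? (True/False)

X winning at [4]: True

ply 1, X at 4 | -1=+1→3*; -2=-1→2
ply 2, O at 3 | -1=-1→2*; -2=-1→1
ply 3, X at 2 | -1=-1→1; -2=+1→0*
ply 4: 0 is terminal -1 (O); from 4 depth 11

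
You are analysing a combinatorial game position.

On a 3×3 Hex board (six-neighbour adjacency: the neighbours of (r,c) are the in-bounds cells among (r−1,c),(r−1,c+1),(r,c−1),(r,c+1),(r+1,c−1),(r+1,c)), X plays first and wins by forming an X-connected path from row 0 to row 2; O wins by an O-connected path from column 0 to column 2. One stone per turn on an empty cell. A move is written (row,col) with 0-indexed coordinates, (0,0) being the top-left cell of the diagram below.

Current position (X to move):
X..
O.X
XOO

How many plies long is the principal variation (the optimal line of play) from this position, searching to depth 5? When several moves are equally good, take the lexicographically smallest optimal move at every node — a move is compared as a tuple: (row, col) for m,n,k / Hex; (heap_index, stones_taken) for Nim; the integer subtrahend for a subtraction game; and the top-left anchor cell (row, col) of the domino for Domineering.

p1 X@[X../O.X/XOO]: (0,1)[XX./O.X/XOO]-1 (0,2)[X.X/O.X/XOO]-1 (1,1)[X../OXX/XOO]+1*
p2 O@[X../OXX/XOO]: (0,1)[XO./OXX/XOO]-1* (0,2)[X.O/OXX/XOO]-1
p3 X@[XO./OXX/XOO]: (0,2)[XOX/OXX/XOO]+1*
p4 O@[XOX/OXX/XOO] terminal -1; root [X../O.X/XOO] d5

PV length from [X../O.X/XOO]: 3 plies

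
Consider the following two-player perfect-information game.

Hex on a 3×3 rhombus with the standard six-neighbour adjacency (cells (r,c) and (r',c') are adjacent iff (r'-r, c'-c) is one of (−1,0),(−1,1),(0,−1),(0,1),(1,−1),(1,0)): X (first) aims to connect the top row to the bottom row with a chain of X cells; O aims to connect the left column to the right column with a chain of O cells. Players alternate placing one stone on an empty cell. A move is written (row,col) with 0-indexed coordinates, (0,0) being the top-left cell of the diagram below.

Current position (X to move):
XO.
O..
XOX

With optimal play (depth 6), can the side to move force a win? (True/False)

X winning at [XO./O../XOX]: True

ply 1, X at XO./O../XOX | (0,2)=+1→XOX/O../XOX*; (1,1)=-1→XO./OX./XOX; (1,2)=-1→XO./O.X/XOX
ply 2, O at XOX/O../XOX | (1,1)=-1→XOX/OO./XOX*; (1,2)=-1→XOX/O.O/XOX
ply 3, X at XOX/OO./XOX | (1,2)=+1→XOX/OOX/XOX*
ply 4: XOX/OOX/XOX is terminal -1 (O); from XO./O../XOX depth 6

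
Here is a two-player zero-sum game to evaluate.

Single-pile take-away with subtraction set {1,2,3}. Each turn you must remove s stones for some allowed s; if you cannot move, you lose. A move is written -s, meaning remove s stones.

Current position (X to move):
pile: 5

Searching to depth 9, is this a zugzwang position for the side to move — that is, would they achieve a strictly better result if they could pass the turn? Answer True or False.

[5] X move#1: -1:+1/4*, -2:-1/3, -3:-1/2
[4] O move#2: -1:-1/3*, -2:-1/2, -3:-1/1
[3] X move#3: -1:-1/2, -2:-1/1, -3:+1/0*
[0] end (terminal -1, O#4); searched 5 to 9
if X skipped the turn, O would face:
~ [5] O move#1: -1:+1/4*, -2:-1/3, -3:-1/2
~ [4] X move#2: -1:-1/3*, -2:-1/2, -3:-1/1
~ [3] O move#3: -1:-1/2, -2:-1/1, -3:+1/0*
~ [0] end (terminal -1, X#4); searched 5 to 9
compare (X): move=+1 vs pass=-1

zugzwang(5, X) = False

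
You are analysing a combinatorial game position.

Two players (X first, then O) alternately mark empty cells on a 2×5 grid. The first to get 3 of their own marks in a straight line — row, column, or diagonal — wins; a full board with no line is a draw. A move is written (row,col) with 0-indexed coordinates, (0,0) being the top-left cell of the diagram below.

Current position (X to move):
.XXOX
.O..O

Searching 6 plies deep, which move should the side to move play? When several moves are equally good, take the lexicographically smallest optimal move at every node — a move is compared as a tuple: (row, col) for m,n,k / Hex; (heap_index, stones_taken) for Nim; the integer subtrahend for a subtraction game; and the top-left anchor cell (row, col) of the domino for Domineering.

X's best at [.XXOX/.O..O]: (0,0)

ply 1, X at .XXOX/.O..O | (0,0)=+1→XXXOX/.O..O*; (1,0)=+0→.XXOX/XO..O; (1,2)=+0→.XXOX/.OX.O; (1,3)=+0→.XXOX/.O.XO
ply 2: XXXOX/.O..O is terminal -1 (O); from .XXOX/.O..O depth 6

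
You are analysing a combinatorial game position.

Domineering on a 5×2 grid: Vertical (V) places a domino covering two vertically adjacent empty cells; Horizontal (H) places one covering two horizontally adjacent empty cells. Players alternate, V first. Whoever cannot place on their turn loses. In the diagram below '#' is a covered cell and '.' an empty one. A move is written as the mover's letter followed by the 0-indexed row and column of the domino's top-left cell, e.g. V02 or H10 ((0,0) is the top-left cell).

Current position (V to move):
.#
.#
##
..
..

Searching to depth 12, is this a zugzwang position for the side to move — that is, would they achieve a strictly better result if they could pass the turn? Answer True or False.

p1 V@[.#/.#/##/../..]: V00[##/##/##/../..]-1 V30[.#/.#/##/#./#.]+1* V31[.#/.#/##/.#/.#]+1
p2 H@[.#/.#/##/#./#.] terminal -1; root [.#/.#/##/../..] d12
suppose V passes — search the same position with H to move:
pass> p1 H@[.#/.#/##/../..]: H30[.#/.#/##/##/..]+1* H40[.#/.#/##/../##]+1
pass> p2 V@[.#/.#/##/##/..]: V00[##/##/##/##/..]-1*
pass> p3 H@[##/##/##/##/..]: H40[##/##/##/##/##]+1*
pass> p4 V@[##/##/##/##/##] terminal -1; root [.#/.#/##/../..] d12
for V: play +1, pass -1

zugzwang(.#/.#/##/../.., V) = False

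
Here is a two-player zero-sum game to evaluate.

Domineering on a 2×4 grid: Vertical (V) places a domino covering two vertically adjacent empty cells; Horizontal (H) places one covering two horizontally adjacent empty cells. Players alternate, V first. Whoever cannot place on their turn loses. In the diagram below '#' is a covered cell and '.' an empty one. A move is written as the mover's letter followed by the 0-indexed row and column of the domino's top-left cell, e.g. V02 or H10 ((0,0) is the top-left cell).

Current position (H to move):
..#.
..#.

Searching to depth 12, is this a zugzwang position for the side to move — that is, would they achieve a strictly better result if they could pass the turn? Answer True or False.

p1 H@[..#./..#.]: H00[###./..#.]+1* H10[..#./###.]+1
p2 V@[###./..#.]: V03[####/..##]-1*
p3 H@[####/..##]: H10[####/####]+1*
p4 V@[####/####] terminal -1; root [..#./..#.] d12
if H skipped the turn, V would face:
~ p1 V@[..#./..#.]: V00[#.#./#.#.]+1* V01[.##./.##.]+1 V03[..##/..##]-1
~ p2 H@[#.#./#.#.] terminal -1; root [..#./..#.] d12
compare (H): move=+1 vs pass=-1

zugzwang(..#./..#., H) = False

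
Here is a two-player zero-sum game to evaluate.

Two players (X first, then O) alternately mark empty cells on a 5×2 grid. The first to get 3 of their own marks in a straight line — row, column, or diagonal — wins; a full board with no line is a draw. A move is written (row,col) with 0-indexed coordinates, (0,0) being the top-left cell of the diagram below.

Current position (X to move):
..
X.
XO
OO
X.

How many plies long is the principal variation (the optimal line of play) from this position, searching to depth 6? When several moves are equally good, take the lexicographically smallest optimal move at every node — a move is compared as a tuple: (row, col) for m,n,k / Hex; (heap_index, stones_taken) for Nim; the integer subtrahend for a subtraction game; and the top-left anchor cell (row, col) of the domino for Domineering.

PV length from [../X./XO/OO/X.]: 1 ply

ply 1, X at ../X./XO/OO/X. | (0,0)=+1→X./X./XO/OO/X.*; (0,1)=-1→.X/X./XO/OO/X.; (1,1)=-1→../XX/XO/OO/X.; (4,1)=-1→../X./XO/OO/XX
ply 2: X./X./XO/OO/X. is terminal -1 (O); from ../X./XO/OO/X. depth 6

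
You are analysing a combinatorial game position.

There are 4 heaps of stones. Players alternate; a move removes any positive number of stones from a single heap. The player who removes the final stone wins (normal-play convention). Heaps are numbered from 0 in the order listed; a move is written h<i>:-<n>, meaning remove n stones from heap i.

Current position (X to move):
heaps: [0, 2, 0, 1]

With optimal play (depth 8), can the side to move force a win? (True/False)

X winning at [(0,2,0,1)]: True

ply 1, X at (0,2,0,1) | h1:-1=+1→(0,1,0,1)*; h1:-2=-1→(0,0,0,1); h3:-1=-1→(0,2,0,0)
ply 2, O at (0,1,0,1) | h1:-1=-1→(0,0,0,1)*; h3:-1=-1→(0,1,0,0)
ply 3, X at (0,0,0,1) | h3:-1=+1→(0,0,0,0)*
ply 4: (0,0,0,0) is terminal -1 (O); from (0,2,0,1) depth 8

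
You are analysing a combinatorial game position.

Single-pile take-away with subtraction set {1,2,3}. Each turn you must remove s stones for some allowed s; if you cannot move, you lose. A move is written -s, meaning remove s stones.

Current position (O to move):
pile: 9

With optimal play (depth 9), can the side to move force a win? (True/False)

O winning at [9]: True

p1 O@[9]: -1[8]+1* -2[7]-1 -3[6]-1
p2 X@[8]: -1[7]-1* -2[6]-1 -3[5]-1
p3 O@[7]: -1[6]-1 -2[5]-1 -3[4]+1*
p4 X@[4]: -1[3]-1* -2[2]-1 -3[1]-1
p5 O@[3]: -1[2]-1 -2[1]-1 -3[0]+1*
p6 X@[0] terminal -1; root [9] d9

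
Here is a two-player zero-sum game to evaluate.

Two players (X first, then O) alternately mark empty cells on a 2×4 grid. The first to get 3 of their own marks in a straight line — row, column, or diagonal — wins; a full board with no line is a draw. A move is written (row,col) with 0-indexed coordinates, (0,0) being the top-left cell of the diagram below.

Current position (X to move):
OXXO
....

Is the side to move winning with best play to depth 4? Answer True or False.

ply 1, X at OXXO/.... | (1,0)=+0→OXXO/X...*; (1,1)=+0→OXXO/.X..; (1,2)=+0→OXXO/..X.; (1,3)=+0→OXXO/...X
ply 2, O at OXXO/X... | (1,1)=+0→OXXO/XO..*; (1,2)=+0→OXXO/X.O.; (1,3)=+0→OXXO/X..O
ply 3, X at OXXO/XO.. | (1,2)=+0→OXXO/XOX.*; (1,3)=+0→OXXO/XO.X
ply 4, O at OXXO/XOX. | (1,3)=+0→OXXO/XOXO*
ply 5: OXXO/XOXO is terminal +0 (X); from OXXO/.... depth 4

X winning at [OXXO/....]: False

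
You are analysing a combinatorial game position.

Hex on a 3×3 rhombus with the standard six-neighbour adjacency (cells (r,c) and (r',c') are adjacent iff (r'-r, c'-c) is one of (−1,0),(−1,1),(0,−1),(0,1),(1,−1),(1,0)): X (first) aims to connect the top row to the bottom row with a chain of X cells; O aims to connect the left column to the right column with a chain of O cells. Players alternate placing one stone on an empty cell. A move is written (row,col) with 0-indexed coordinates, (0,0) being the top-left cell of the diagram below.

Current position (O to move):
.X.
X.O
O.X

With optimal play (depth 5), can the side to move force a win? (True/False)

O winning at [.X./X.O/O.X]: True

[.X./X.O/O.X] O move#1: (0,0):+1/OX./X.O/O.X*, (0,2):+1/.XO/X.O/O.X, (1,1):+1/.X./XOO/O.X, (2,1):+1/.X./X.O/OOX
[OX./X.O/O.X] X move#2: (0,2):-1/OXX/X.O/O.X*, (1,1):-1/OX./XXO/O.X, (2,1):-1/OX./X.O/OXX
[OXX/X.O/O.X] O move#3: (1,1):+1/OXX/XOO/O.X*, (2,1):+1/OXX/X.O/OOX
[OXX/XOO/O.X] end (terminal -1, X#4); searched .X./X.O/O.X to 5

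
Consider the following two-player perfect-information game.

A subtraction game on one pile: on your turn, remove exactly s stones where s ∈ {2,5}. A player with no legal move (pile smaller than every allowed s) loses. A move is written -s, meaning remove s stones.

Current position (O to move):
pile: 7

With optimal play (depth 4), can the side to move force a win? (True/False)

[7] O move#1: -2:-1/5*, -5:-1/2
[5] X move#2: -2:-1/3, -5:+1/0*
[0] end (terminal -1, O#3); searched 7 to 4

O winning at [7]: False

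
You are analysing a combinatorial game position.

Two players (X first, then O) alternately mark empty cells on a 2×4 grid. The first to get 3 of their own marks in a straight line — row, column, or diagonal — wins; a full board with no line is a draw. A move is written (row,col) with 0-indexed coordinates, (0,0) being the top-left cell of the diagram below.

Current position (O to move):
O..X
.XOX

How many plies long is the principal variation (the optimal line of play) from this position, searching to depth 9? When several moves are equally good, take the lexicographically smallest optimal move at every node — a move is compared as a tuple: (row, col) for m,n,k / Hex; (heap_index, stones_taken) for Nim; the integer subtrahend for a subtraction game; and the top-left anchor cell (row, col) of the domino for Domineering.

PV length from [O..X/.XOX]: 3 plies

p1 O@[O..X/.XOX]: (0,1)[OO.X/.XOX]+0* (0,2)[O.OX/.XOX]+0 (1,0)[O..X/OXOX]+0
p2 X@[OO.X/.XOX]: (0,2)[OOXX/.XOX]+0* (1,0)[OO.X/XXOX]-1
p3 O@[OOXX/.XOX]: (1,0)[OOXX/OXOX]+0*
p4 X@[OOXX/OXOX] terminal +0; root [O..X/.XOX] d9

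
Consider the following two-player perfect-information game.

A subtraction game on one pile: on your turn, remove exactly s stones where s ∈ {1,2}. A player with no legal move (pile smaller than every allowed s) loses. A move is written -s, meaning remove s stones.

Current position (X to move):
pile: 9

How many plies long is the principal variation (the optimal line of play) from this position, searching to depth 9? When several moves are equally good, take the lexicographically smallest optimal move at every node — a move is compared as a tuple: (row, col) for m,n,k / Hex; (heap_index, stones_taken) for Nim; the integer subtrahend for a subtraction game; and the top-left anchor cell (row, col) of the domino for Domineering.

PV length from [9]: 6 plies

[9] X move#1: -1:-1/8*, -2:-1/7
[8] O move#2: -1:-1/7, -2:+1/6*
[6] X move#3: -1:-1/5*, -2:-1/4
[5] O move#4: -1:-1/4, -2:+1/3*
[3] X move#5: -1:-1/2*, -2:-1/1
[2] O move#6: -1:-1/1, -2:+1/0*
[0] end (terminal -1, X#7); searched 9 to 9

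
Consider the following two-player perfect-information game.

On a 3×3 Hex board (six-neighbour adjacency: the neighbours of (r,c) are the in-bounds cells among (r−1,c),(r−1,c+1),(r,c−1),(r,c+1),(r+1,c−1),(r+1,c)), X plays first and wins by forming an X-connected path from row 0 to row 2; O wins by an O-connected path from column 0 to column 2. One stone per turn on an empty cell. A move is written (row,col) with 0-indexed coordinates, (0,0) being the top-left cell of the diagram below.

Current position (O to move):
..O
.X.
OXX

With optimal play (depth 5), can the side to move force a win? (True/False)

O winning at [..O/.X./OXX]: True

ply 1, O at ..O/.X./OXX | (0,0)=-1→O.O/.X./OXX; (0,1)=+1→.OO/.X./OXX*; (1,0)=-1→..O/OX./OXX; (1,2)=-1→..O/.XO/OXX
ply 2, X at .OO/.X./OXX | (0,0)=-1→XOO/.X./OXX*; (1,0)=-1→.OO/XX./OXX; (1,2)=-1→.OO/.XX/OXX
ply 3, O at XOO/.X./OXX | (1,0)=+1→XOO/OX./OXX*; (1,2)=-1→XOO/.XO/OXX
ply 4: XOO/OX./OXX is terminal -1 (X); from ..O/.X./OXX depth 5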